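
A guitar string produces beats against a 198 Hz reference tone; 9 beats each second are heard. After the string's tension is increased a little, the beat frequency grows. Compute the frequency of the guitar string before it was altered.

207 Hz

|f − 198| = 9, so the guitar string was at either 189 Hz or 207 Hz.
Higher tension means higher frequency; the adjustment raises the guitar string's frequency.
The beat rate rose, so the adjustment moved the guitar string further from 198 Hz — it was already above the reference.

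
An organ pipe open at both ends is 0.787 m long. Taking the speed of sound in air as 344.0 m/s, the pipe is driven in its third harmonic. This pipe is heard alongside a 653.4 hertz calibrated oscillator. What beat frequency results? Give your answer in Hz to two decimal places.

Open pipe: f_n = n·v/(2L) = 3·344.0/(2·0.787) = 655.6544 Hz.
f_beat = |655.6544 − 653.4| = 2.25 Hz.

2.25 Hz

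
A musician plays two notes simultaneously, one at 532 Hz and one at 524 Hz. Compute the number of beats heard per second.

Beats arise from superposition of two nearby frequencies; the beat rate is |f₁ − f₂|.
|532 − 524| = 8 Hz.

8 Hz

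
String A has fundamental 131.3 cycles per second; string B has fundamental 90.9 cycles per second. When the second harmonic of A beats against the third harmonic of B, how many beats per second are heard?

Second harmonic of the first: 2·131.3 = 262.6 Hz.
Third harmonic of the second: 3·90.9 = 272.7 Hz.
f_beat = |262.6 − 272.7| = 10.1 Hz.

10.1 Hz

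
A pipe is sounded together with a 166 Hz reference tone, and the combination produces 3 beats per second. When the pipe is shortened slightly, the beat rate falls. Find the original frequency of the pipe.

|f − 166| = 3, so the pipe was at either 163 Hz or 169 Hz.
A shorter pipe has a higher fundamental; the adjustment raises the pipe's frequency.
The beat rate fell, so the adjustment moved the pipe toward 166 Hz — it must have started below the reference.

163 Hz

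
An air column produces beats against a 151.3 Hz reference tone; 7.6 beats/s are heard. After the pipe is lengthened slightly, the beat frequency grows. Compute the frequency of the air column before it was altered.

|f − 151.3| = 7.6, so the air column was at either 143.7 Hz or 158.9 Hz.
A longer pipe has a lower fundamental; the adjustment lowers the air column's frequency.
The beat rate rose, so the adjustment moved the air column further from 151.3 Hz — it was already below the reference.

143.7 Hz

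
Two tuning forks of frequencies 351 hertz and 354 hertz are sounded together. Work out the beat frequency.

3 Hz

Beats arise from superposition of two nearby frequencies; the beat rate is |f₁ − f₂|.
|351 − 354| = 3 Hz.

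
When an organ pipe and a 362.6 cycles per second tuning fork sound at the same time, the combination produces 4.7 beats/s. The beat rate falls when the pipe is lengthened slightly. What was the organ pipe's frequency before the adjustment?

|f − 362.6| = 4.7, so the organ pipe was at either 357.9 Hz or 367.3 Hz.
A longer pipe has a lower fundamental; the adjustment lowers the organ pipe's frequency.
The beat rate fell, so the adjustment moved the organ pipe toward 362.6 Hz — it must have started above the reference.

367.3 Hz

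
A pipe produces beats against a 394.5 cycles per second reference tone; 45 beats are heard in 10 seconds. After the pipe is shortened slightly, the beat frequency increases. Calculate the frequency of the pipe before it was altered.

399 Hz

Beat frequency = 45/10 = 4.5 Hz.
|f − 394.5| = 4.5, so the pipe was at either 390 Hz or 399 Hz.
A shorter pipe has a higher fundamental; the adjustment raises the pipe's frequency.
The beat rate rose, so the adjustment moved the pipe further from 394.5 Hz — it was already above the reference.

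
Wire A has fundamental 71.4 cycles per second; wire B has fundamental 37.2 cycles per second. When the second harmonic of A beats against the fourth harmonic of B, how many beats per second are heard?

Second harmonic of the first: 2·71.4 = 142.8 Hz.
Fourth harmonic of the second: 4·37.2 = 148.8 Hz.
f_beat = |142.8 − 148.8| = 6.0 Hz.

6.0 Hz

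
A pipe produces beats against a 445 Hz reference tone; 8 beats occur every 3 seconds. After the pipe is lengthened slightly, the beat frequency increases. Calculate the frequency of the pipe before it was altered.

442.3333 Hz

Beat frequency = 8/3 = 2.6667 Hz.
|f − 445| = 2.6667, so the pipe was at either 442.3333 Hz or 447.6667 Hz.
A longer pipe has a lower fundamental; the adjustment lowers the pipe's frequency.
The beat rate rose, so the adjustment moved the pipe further from 445 Hz — it was already below the reference.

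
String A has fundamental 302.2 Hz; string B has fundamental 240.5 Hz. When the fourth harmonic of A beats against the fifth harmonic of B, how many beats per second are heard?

Fourth harmonic of the first: 4·302.2 = 1208.8 Hz.
Fifth harmonic of the second: 5·240.5 = 1202.5 Hz.
f_beat = |1208.8 − 1202.5| = 6.3 Hz.

6.3 Hz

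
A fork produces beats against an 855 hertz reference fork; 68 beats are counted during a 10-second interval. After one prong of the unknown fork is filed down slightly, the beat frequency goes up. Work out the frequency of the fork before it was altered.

Beat frequency = 68/10 = 6.8 Hz.
|f − 855| = 6.8, so the fork was at either 848.2 Hz or 861.8 Hz.
Filing a prong removes mass and raises the fork's frequency; the adjustment raises the fork's frequency.
The beat rate rose, so the adjustment moved the fork further from 855 Hz — it was already above the reference.

861.8 Hz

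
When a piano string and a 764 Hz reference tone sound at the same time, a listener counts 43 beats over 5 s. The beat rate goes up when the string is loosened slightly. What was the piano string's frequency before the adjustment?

755.4 Hz

Beat frequency = 43/5 = 8.6 Hz.
|f − 764| = 8.6, so the piano string was at either 755.4 Hz or 772.6 Hz.
Reducing tension lowers a string's frequency; the adjustment lowers the piano string's frequency.
The beat rate rose, so the adjustment moved the piano string further from 764 Hz — it was already below the reference.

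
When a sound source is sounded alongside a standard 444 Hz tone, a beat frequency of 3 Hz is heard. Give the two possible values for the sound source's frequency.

441 Hz or 447 Hz

|f − 444| = 3, so f = 444 ± 3.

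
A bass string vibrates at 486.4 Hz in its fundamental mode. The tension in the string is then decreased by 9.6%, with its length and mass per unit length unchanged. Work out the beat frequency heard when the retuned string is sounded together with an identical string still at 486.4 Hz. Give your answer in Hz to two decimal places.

23.94 Hz

For a string, f ∝ √T, so the new frequency is 486.4·√0.904 = 462.4638 Hz.
f_beat = |462.4638 − 486.4| = 23.94 Hz.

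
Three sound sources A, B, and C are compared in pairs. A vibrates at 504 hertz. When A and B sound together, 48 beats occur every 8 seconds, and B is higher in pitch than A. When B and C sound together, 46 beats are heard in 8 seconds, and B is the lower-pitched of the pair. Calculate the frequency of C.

515.75 Hz

A–B: Beat frequency = 48/8 = 6 Hz.
B is above A, so f_B = 504 + 6 = 510 Hz.
B–C: Beat frequency = 46/8 = 5.75 Hz.
C is above B, so f_C = 510 + 5.75 = 515.75 Hz.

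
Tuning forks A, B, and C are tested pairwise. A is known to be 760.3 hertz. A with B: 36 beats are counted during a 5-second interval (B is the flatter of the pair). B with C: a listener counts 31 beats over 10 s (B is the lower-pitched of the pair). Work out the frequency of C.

A–B: Beat frequency = 36/5 = 7.2 Hz.
B is below A, so f_B = 760.3 − 7.2 = 753.1 Hz.
B–C: Beat frequency = 31/10 = 3.1 Hz.
C is above B, so f_C = 753.1 + 3.1 = 756.2 Hz.

756.2 Hz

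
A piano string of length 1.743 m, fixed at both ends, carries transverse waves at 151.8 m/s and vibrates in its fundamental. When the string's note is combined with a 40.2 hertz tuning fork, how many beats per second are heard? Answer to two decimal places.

3.35 Hz

For a string fixed at both ends, f_n = n·v/(2L) = 1·151.8/(2·1.743) = 43.5456 Hz.
f_beat = |43.5456 − 40.2| = 3.35 Hz.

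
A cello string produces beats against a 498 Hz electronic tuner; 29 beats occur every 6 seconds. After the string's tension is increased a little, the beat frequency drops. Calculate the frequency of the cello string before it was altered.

Beat frequency = 29/6 = 4.8333 Hz.
|f − 498| = 4.8333, so the cello string was at either 493.1667 Hz or 502.8333 Hz.
Higher tension means higher frequency; the adjustment raises the cello string's frequency.
The beat rate fell, so the adjustment moved the cello string toward 498 Hz — it must have started below the reference.

493.1667 Hz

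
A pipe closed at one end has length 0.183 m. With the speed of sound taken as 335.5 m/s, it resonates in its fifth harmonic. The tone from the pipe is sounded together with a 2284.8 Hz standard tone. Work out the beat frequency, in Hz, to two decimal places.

Closed pipe (odd harmonics): f_n = n·v/(4L) = 5·335.5/(4·0.183) = 2291.6667 Hz.
f_beat = |2291.6667 − 2284.8| = 6.87 Hz.

6.87 Hz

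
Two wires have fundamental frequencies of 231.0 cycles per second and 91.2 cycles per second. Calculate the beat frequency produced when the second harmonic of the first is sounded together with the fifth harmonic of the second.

Second harmonic of the first: 2·231.0 = 462.0 Hz.
Fifth harmonic of the second: 5·91.2 = 456.0 Hz.
f_beat = |462.0 − 456.0| = 6.0 Hz.

6.0 Hz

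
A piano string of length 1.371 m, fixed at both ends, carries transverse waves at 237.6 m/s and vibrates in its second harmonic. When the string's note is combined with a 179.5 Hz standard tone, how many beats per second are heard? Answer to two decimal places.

For a string fixed at both ends, f_n = n·v/(2L) = 2·237.6/(2·1.371) = 173.3042 Hz.
f_beat = |173.3042 − 179.5| = 6.20 Hz.

6.20 Hz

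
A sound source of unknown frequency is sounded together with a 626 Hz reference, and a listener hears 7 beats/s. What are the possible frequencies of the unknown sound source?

|f − 626| = 7, so f = 626 ± 7.

619 Hz or 633 Hz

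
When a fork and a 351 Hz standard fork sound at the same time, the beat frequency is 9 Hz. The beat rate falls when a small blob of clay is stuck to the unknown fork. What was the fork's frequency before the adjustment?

|f − 351| = 9, so the fork was at either 342 Hz or 360 Hz.
Adding mass to a fork lowers its frequency; the adjustment lowers the fork's frequency.
The beat rate fell, so the adjustment moved the fork toward 351 Hz — it must have started above the reference.

360 Hz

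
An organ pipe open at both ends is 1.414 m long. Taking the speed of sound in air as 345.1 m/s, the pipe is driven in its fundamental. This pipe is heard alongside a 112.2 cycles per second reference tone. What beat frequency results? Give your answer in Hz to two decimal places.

Open pipe: f_n = n·v/(2L) = 1·345.1/(2·1.414) = 122.0297 Hz.
f_beat = |122.0297 − 112.2| = 9.83 Hz.

9.83 Hz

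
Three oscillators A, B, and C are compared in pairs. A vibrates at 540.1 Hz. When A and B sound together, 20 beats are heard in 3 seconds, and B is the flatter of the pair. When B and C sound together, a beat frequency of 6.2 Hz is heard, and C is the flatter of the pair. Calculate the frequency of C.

527.2333 Hz

A–B: Beat frequency = 20/3 = 6.6667 Hz.
B is below A, so f_B = 540.1 − 6.6667 = 533.4333 Hz.
C is below B, so f_C = 533.4333 − 6.2 = 527.2333 Hz.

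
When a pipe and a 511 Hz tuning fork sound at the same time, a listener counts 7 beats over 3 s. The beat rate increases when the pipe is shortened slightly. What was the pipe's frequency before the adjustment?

513.3333 Hz

Beat frequency = 7/3 = 2.3333 Hz.
|f − 511| = 2.3333, so the pipe was at either 508.6667 Hz or 513.3333 Hz.
A shorter pipe has a higher fundamental; the adjustment raises the pipe's frequency.
The beat rate rose, so the adjustment moved the pipe further from 511 Hz — it was already above the reference.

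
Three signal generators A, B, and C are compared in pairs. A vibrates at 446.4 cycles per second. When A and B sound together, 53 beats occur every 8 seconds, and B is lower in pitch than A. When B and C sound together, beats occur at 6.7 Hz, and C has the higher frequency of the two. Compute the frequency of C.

446.475 Hz

A–B: Beat frequency = 53/8 = 6.625 Hz.
B is below A, so f_B = 446.4 − 6.625 = 439.775 Hz.
C is above B, so f_C = 439.775 + 6.7 = 446.475 Hz.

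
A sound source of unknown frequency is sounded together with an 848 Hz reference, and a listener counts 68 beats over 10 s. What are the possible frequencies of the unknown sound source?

841.2 Hz or 854.8 Hz

Beat frequency = 68/10 = 6.8 Hz.
|f − 848| = 6.8, so f = 848 ± 6.8.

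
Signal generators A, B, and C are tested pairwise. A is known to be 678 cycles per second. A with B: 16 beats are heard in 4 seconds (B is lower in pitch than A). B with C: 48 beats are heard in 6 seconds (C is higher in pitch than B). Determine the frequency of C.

682 Hz

A–B: Beat frequency = 16/4 = 4 Hz.
B is below A, so f_B = 678 − 4 = 674 Hz.
B–C: Beat frequency = 48/6 = 8 Hz.
C is above B, so f_C = 674 + 8 = 682 Hz.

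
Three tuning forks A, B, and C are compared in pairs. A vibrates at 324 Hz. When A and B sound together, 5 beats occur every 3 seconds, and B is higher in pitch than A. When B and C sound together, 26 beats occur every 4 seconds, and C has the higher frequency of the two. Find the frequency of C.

A–B: Beat frequency = 5/3 = 1.6667 Hz.
B is above A, so f_B = 324 + 1.6667 = 325.6667 Hz.
B–C: Beat frequency = 26/4 = 6.5 Hz.
C is above B, so f_C = 325.6667 + 6.5 = 332.1667 Hz.

332.1667 Hz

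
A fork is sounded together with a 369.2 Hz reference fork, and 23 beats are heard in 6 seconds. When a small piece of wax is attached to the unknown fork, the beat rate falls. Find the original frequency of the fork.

Beat frequency = 23/6 = 3.8333 Hz.
|f − 369.2| = 3.8333, so the fork was at either 365.3667 Hz or 373.0333 Hz.
Loading a fork with wax lowers its frequency; the adjustment lowers the fork's frequency.
The beat rate fell, so the adjustment moved the fork toward 369.2 Hz — it must have started above the reference.

373.0333 Hz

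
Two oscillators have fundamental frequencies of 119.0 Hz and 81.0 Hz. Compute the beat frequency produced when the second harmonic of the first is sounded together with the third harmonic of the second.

5.0 Hz

Second harmonic of the first: 2·119.0 = 238.0 Hz.
Third harmonic of the second: 3·81.0 = 243.0 Hz.
f_beat = |238.0 − 243.0| = 5.0 Hz.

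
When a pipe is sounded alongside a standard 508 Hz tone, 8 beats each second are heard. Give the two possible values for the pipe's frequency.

|f − 508| = 8, so f = 508 ± 8.

500 Hz or 516 Hz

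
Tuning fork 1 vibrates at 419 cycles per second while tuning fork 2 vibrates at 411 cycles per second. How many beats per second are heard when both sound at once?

The beat frequency equals the magnitude of the frequency difference.
|419 − 411| = 8 Hz.

8 Hz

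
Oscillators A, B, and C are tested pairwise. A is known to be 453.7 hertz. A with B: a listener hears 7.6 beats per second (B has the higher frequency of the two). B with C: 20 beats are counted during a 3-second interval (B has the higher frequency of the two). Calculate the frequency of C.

454.6333 Hz

B is above A, so f_B = 453.7 + 7.6 = 461.3 Hz.
B–C: Beat frequency = 20/3 = 6.6667 Hz.
C is below B, so f_C = 461.3 − 6.6667 = 454.6333 Hz.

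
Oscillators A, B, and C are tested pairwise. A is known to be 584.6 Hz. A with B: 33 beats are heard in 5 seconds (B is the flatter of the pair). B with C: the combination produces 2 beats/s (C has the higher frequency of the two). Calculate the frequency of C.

580 Hz

A–B: Beat frequency = 33/5 = 6.6 Hz.
B is below A, so f_B = 584.6 − 6.6 = 578 Hz.
C is above B, so f_C = 578 + 2 = 580 Hz.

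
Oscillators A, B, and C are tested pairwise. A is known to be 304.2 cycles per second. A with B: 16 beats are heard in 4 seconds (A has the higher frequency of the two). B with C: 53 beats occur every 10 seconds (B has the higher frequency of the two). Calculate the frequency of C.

294.9 Hz

A–B: Beat frequency = 16/4 = 4 Hz.
B is below A, so f_B = 304.2 − 4 = 300.2 Hz.
B–C: Beat frequency = 53/10 = 5.3 Hz.
C is below B, so f_C = 300.2 − 5.3 = 294.9 Hz.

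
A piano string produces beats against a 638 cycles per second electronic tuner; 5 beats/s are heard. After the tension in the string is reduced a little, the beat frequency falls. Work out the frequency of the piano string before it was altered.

643 Hz

|f − 638| = 5, so the piano string was at either 633 Hz or 643 Hz.
Lower tension means lower frequency; the adjustment lowers the piano string's frequency.
The beat rate fell, so the adjustment moved the piano string toward 638 Hz — it must have started above the reference.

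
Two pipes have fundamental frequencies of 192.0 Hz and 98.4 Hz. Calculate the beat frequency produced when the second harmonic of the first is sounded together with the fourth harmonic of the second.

9.6 Hz

Second harmonic of the first: 2·192.0 = 384.0 Hz.
Fourth harmonic of the second: 4·98.4 = 393.6 Hz.
f_beat = |384.0 − 393.6| = 9.6 Hz.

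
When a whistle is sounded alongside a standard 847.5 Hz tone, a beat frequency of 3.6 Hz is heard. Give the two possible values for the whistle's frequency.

843.9 Hz or 851.1 Hz

|f − 847.5| = 3.6, so f = 847.5 ± 3.6.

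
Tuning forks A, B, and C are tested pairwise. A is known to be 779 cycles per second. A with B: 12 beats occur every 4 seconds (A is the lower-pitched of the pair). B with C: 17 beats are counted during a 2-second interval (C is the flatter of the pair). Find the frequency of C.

A–B: Beat frequency = 12/4 = 3 Hz.
B is above A, so f_B = 779 + 3 = 782 Hz.
B–C: Beat frequency = 17/2 = 8.5 Hz.
C is below B, so f_C = 782 − 8.5 = 773.5 Hz.

773.5 Hz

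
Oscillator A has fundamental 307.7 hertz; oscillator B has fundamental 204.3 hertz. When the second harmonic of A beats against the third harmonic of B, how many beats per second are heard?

Second harmonic of the first: 2·307.7 = 615.4 Hz.
Third harmonic of the second: 3·204.3 = 612.9 Hz.
f_beat = |615.4 − 612.9| = 2.5 Hz.

2.5 Hz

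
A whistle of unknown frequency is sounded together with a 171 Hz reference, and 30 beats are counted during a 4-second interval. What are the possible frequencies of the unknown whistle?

Beat frequency = 30/4 = 7.5 Hz.
|f − 171| = 7.5, so f = 171 ± 7.5.

163.5 Hz or 178.5 Hz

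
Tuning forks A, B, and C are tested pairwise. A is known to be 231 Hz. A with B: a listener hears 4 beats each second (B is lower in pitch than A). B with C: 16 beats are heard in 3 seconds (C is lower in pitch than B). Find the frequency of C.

B is below A, so f_B = 231 − 4 = 227 Hz.
B–C: Beat frequency = 16/3 = 5.3333 Hz.
C is below B, so f_C = 227 − 5.3333 = 221.6667 Hz.

221.6667 Hz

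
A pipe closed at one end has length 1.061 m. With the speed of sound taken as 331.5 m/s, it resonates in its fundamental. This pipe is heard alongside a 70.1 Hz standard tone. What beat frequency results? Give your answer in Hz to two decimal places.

Closed pipe (odd harmonics): f_n = n·v/(4L) = 1·331.5/(4·1.061) = 78.1103 Hz.
f_beat = |78.1103 − 70.1| = 8.01 Hz.

8.01 Hz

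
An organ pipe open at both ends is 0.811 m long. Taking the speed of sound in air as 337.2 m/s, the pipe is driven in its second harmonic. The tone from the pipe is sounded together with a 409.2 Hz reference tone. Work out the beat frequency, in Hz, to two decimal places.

6.58 Hz

Open pipe: f_n = n·v/(2L) = 2·337.2/(2·0.811) = 415.7830 Hz.
f_beat = |415.7830 − 409.2| = 6.58 Hz.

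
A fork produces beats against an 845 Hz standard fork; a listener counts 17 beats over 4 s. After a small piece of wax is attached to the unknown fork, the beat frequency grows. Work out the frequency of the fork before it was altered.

Beat frequency = 17/4 = 4.25 Hz.
|f − 845| = 4.25, so the fork was at either 840.75 Hz or 849.25 Hz.
Loading a fork with wax lowers its frequency; the adjustment lowers the fork's frequency.
The beat rate rose, so the adjustment moved the fork further from 845 Hz — it was already below the reference.

840.75 Hz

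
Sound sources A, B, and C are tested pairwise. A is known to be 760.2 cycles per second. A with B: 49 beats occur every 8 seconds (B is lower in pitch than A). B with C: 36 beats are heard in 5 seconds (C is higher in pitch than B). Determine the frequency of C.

A–B: Beat frequency = 49/8 = 6.125 Hz.
B is below A, so f_B = 760.2 − 6.125 = 754.075 Hz.
B–C: Beat frequency = 36/5 = 7.2 Hz.
C is above B, so f_C = 754.075 + 7.2 = 761.275 Hz.

761.275 Hz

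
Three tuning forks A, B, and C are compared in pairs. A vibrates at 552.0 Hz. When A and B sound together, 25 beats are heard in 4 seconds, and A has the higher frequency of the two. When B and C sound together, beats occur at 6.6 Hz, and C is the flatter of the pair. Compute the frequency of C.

A–B: Beat frequency = 25/4 = 6.25 Hz.
B is below A, so f_B = 552.0 − 6.25 = 545.75 Hz.
C is below B, so f_C = 545.75 − 6.6 = 539.15 Hz.

539.15 Hz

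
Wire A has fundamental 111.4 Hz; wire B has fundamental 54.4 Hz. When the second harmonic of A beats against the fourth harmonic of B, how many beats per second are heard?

Second harmonic of the first: 2·111.4 = 222.8 Hz.
Fourth harmonic of the second: 4·54.4 = 217.6 Hz.
f_beat = |222.8 − 217.6| = 5.2 Hz.

5.2 Hz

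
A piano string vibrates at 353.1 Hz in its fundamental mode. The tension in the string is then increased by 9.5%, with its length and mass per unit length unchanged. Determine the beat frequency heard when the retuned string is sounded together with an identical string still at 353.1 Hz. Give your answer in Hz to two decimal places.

For a string, f ∝ √T, so the new frequency is 353.1·√1.095 = 369.4918 Hz.
f_beat = |369.4918 − 353.1| = 16.39 Hz.

16.39 Hz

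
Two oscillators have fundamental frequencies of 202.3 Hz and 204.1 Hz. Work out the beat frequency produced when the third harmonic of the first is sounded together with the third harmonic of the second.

Third harmonic of the first: 3·202.3 = 606.9 Hz.
Third harmonic of the second: 3·204.1 = 612.3 Hz.
f_beat = |606.9 − 612.3| = 5.4 Hz.

5.4 Hz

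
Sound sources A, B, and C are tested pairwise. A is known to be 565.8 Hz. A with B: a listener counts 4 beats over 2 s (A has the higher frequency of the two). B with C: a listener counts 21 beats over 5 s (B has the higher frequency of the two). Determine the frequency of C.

559.6 Hz

A–B: Beat frequency = 4/2 = 2 Hz.
B is below A, so f_B = 565.8 − 2 = 563.8 Hz.
B–C: Beat frequency = 21/5 = 4.2 Hz.
C is below B, so f_C = 563.8 − 4.2 = 559.6 Hz.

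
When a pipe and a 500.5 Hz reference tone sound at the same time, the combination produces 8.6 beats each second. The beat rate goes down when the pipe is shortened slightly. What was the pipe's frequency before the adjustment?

491.9 Hz

|f − 500.5| = 8.6, so the pipe was at either 491.9 Hz or 509.1 Hz.
A shorter pipe has a higher fundamental; the adjustment raises the pipe's frequency.
The beat rate fell, so the adjustment moved the pipe toward 500.5 Hz — it must have started below the reference.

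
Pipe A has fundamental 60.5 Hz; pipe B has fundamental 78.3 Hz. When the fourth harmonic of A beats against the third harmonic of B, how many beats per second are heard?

7.1 Hz

Fourth harmonic of the first: 4·60.5 = 242.0 Hz.
Third harmonic of the second: 3·78.3 = 234.9 Hz.
f_beat = |242.0 − 234.9| = 7.1 Hz.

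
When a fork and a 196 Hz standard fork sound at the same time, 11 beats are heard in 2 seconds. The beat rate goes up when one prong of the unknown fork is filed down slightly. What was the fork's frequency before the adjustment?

201.5 Hz

Beat frequency = 11/2 = 5.5 Hz.
|f − 196| = 5.5, so the fork was at either 190.5 Hz or 201.5 Hz.
Filing a prong removes mass and raises the fork's frequency; the adjustment raises the fork's frequency.
The beat rate rose, so the adjustment moved the fork further from 196 Hz — it was already above the reference.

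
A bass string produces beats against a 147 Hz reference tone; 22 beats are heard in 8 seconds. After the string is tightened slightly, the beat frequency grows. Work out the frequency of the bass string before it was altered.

149.75 Hz

Beat frequency = 22/8 = 2.75 Hz.
|f − 147| = 2.75, so the bass string was at either 144.25 Hz or 149.75 Hz.
Increasing tension raises a string's frequency; the adjustment raises the bass string's frequency.
The beat rate rose, so the adjustment moved the bass string further from 147 Hz — it was already above the reference.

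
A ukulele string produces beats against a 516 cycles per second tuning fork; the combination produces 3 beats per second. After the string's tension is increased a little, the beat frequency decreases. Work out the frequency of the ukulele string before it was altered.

513 Hz

|f − 516| = 3, so the ukulele string was at either 513 Hz or 519 Hz.
Higher tension means higher frequency; the adjustment raises the ukulele string's frequency.
The beat rate fell, so the adjustment moved the ukulele string toward 516 Hz — it must have started below the reference.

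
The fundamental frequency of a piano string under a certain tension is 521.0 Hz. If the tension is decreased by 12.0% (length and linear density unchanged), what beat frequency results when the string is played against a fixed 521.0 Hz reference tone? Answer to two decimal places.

32.26 Hz

For a string, f ∝ √T, so the new frequency is 521.0·√0.880 = 488.7413 Hz.
f_beat = |488.7413 − 521.0| = 32.26 Hz.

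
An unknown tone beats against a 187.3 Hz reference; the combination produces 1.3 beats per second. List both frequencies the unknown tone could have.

186 Hz or 188.6 Hz

|f − 187.3| = 1.3, so f = 187.3 ± 1.3.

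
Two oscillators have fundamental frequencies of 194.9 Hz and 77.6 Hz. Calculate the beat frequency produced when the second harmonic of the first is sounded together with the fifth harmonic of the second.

Second harmonic of the first: 2·194.9 = 389.8 Hz.
Fifth harmonic of the second: 5·77.6 = 388.0 Hz.
f_beat = |389.8 − 388.0| = 1.8 Hz.

1.8 Hz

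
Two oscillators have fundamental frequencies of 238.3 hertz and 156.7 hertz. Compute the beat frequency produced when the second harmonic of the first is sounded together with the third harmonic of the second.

Second harmonic of the first: 2·238.3 = 476.6 Hz.
Third harmonic of the second: 3·156.7 = 470.1 Hz.
f_beat = |476.6 − 470.1| = 6.5 Hz.

6.5 Hz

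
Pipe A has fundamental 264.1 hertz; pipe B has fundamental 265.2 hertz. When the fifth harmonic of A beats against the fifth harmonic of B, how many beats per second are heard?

5.5 Hz

Fifth harmonic of the first: 5·264.1 = 1320.5 Hz.
Fifth harmonic of the second: 5·265.2 = 1326.0 Hz.
f_beat = |1320.5 − 1326.0| = 5.5 Hz.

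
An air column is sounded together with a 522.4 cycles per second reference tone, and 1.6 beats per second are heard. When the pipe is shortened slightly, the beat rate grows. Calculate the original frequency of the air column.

|f − 522.4| = 1.6, so the air column was at either 520.8 Hz or 524 Hz.
A shorter pipe has a higher fundamental; the adjustment raises the air column's frequency.
The beat rate rose, so the adjustment moved the air column further from 522.4 Hz — it was already above the reference.

524 Hz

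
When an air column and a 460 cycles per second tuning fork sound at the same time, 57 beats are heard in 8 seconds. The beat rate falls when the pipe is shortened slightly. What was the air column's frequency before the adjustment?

452.875 Hz

Beat frequency = 57/8 = 7.125 Hz.
|f − 460| = 7.125, so the air column was at either 452.875 Hz or 467.125 Hz.
A shorter pipe has a higher fundamental; the adjustment raises the air column's frequency.
The beat rate fell, so the adjustment moved the air column toward 460 Hz — it must have started below the reference.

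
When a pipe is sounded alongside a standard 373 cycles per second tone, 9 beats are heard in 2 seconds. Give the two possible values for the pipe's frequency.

Beat frequency = 9/2 = 4.5 Hz.
|f − 373| = 4.5, so f = 373 ± 4.5.

368.5 Hz or 377.5 Hz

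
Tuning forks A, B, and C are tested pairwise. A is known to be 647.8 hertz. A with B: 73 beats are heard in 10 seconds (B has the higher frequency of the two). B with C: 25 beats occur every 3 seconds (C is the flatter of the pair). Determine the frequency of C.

A–B: Beat frequency = 73/10 = 7.3 Hz.
B is above A, so f_B = 647.8 + 7.3 = 655.1 Hz.
B–C: Beat frequency = 25/3 = 8.3333 Hz.
C is below B, so f_C = 655.1 − 8.3333 = 646.7667 Hz.

646.7667 Hz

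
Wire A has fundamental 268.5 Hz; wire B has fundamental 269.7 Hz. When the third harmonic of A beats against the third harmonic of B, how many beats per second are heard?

Third harmonic of the first: 3·268.5 = 805.5 Hz.
Third harmonic of the second: 3·269.7 = 809.1 Hz.
f_beat = |805.5 − 809.1| = 3.6 Hz.

3.6 Hz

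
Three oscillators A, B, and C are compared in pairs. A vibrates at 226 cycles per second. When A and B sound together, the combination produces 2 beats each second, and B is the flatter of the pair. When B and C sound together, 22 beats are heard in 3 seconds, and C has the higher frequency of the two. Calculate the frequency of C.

231.3333 Hz

B is below A, so f_B = 226 − 2 = 224 Hz.
B–C: Beat frequency = 22/3 = 7.3333 Hz.
C is above B, so f_C = 224 + 7.3333 = 231.3333 Hz.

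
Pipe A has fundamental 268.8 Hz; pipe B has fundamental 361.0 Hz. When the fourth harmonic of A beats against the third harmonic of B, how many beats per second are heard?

7.8 Hz

Fourth harmonic of the first: 4·268.8 = 1075.2 Hz.
Third harmonic of the second: 3·361.0 = 1083.0 Hz.
f_beat = |1075.2 − 1083.0| = 7.8 Hz.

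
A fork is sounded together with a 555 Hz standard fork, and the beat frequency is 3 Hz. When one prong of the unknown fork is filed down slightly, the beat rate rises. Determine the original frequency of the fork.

558 Hz

|f − 555| = 3, so the fork was at either 552 Hz or 558 Hz.
Filing a prong removes mass and raises the fork's frequency; the adjustment raises the fork's frequency.
The beat rate rose, so the adjustment moved the fork further from 555 Hz — it was already above the reference.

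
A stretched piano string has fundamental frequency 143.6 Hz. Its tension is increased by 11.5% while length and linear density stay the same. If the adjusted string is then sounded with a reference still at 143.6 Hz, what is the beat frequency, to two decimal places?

For a string, f ∝ √T, so the new frequency is 143.6·√1.115 = 151.6324 Hz.
f_beat = |151.6324 − 143.6| = 8.03 Hz.

8.03 Hz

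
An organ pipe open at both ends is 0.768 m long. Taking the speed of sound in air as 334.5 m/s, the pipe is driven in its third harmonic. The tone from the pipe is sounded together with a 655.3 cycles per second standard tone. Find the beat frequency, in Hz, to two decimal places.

1.98 Hz

Open pipe: f_n = n·v/(2L) = 3·334.5/(2·0.768) = 653.3203 Hz.
f_beat = |653.3203 − 655.3| = 1.98 Hz.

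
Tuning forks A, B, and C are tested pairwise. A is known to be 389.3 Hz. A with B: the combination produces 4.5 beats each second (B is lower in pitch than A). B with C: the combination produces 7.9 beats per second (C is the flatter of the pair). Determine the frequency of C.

B is below A, so f_B = 389.3 − 4.5 = 384.8 Hz.
C is below B, so f_C = 384.8 − 7.9 = 376.9 Hz.

376.9 Hz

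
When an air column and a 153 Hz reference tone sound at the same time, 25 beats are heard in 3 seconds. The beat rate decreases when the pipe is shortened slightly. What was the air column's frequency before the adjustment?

144.6667 Hz

Beat frequency = 25/3 = 8.3333 Hz.
|f − 153| = 8.3333, so the air column was at either 144.6667 Hz or 161.3333 Hz.
A shorter pipe has a higher fundamental; the adjustment raises the air column's frequency.
The beat rate fell, so the adjustment moved the air column toward 153 Hz — it must have started below the reference.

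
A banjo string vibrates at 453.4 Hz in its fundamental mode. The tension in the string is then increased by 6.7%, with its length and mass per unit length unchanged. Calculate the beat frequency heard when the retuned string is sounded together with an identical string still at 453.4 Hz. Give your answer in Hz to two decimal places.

For a string, f ∝ √T, so the new frequency is 453.4·√1.067 = 468.3427 Hz.
f_beat = |468.3427 − 453.4| = 14.94 Hz.

14.94 Hz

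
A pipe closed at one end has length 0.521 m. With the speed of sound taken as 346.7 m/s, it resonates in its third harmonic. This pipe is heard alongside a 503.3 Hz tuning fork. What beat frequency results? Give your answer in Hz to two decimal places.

Closed pipe (odd harmonics): f_n = n·v/(4L) = 3·346.7/(4·0.521) = 499.0883 Hz.
f_beat = |499.0883 − 503.3| = 4.21 Hz.

4.21 Hz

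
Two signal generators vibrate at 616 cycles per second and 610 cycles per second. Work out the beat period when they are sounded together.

0.167 s

f_beat = |616 − 610| = 6 Hz.
Beat period T = 1 / f_beat = 1 / 6 s.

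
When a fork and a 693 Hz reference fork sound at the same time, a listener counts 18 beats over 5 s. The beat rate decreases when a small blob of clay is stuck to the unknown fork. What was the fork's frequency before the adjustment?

Beat frequency = 18/5 = 3.6 Hz.
|f − 693| = 3.6, so the fork was at either 689.4 Hz or 696.6 Hz.
Adding mass to a fork lowers its frequency; the adjustment lowers the fork's frequency.
The beat rate fell, so the adjustment moved the fork toward 693 Hz — it must have started above the reference.

696.6 Hz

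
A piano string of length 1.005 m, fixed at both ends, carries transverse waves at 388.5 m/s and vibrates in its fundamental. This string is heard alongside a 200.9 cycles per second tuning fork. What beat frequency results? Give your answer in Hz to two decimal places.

For a string fixed at both ends, f_n = n·v/(2L) = 1·388.5/(2·1.005) = 193.2836 Hz.
f_beat = |193.2836 − 200.9| = 7.62 Hz.

7.62 Hz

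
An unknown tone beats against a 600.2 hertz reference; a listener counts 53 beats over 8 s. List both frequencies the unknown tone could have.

Beat frequency = 53/8 = 6.625 Hz.
|f − 600.2| = 6.625, so f = 600.2 ± 6.625.

593.575 Hz or 606.825 Hz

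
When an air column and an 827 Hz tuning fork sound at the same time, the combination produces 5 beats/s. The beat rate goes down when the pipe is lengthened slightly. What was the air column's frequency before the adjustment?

832 Hz

|f − 827| = 5, so the air column was at either 822 Hz or 832 Hz.
A longer pipe has a lower fundamental; the adjustment lowers the air column's frequency.
The beat rate fell, so the adjustment moved the air column toward 827 Hz — it must have started above the reference.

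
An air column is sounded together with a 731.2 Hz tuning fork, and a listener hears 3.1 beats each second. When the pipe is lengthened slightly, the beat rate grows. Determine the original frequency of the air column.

|f − 731.2| = 3.1, so the air column was at either 728.1 Hz or 734.3 Hz.
A longer pipe has a lower fundamental; the adjustment lowers the air column's frequency.
The beat rate rose, so the adjustment moved the air column further from 731.2 Hz — it was already below the reference.

728.1 Hz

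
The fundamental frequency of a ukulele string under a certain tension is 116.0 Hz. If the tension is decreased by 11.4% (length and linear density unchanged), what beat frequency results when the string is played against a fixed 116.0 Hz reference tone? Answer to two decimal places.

For a string, f ∝ √T, so the new frequency is 116.0·√0.886 = 109.1880 Hz.
f_beat = |109.1880 − 116.0| = 6.81 Hz.

6.81 Hz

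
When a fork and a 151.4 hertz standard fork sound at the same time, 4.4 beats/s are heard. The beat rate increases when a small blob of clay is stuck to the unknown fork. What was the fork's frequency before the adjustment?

|f − 151.4| = 4.4, so the fork was at either 147 Hz or 155.8 Hz.
Adding mass to a fork lowers its frequency; the adjustment lowers the fork's frequency.
The beat rate rose, so the adjustment moved the fork further from 151.4 Hz — it was already below the reference.

147 Hz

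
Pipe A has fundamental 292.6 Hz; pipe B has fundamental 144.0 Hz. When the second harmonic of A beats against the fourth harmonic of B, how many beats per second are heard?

Second harmonic of the first: 2·292.6 = 585.2 Hz.
Fourth harmonic of the second: 4·144.0 = 576.0 Hz.
f_beat = |585.2 − 576.0| = 9.2 Hz.

9.2 Hz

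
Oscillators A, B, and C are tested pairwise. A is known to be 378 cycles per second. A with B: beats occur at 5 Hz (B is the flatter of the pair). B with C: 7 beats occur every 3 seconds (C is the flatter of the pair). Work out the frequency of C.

B is below A, so f_B = 378 − 5 = 373 Hz.
B–C: Beat frequency = 7/3 = 2.3333 Hz.
C is below B, so f_C = 373 − 2.3333 = 370.6667 Hz.

370.6667 Hz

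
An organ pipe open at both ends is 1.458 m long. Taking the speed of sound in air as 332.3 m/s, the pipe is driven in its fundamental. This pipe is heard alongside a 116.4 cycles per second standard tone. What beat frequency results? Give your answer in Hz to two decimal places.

Open pipe: f_n = n·v/(2L) = 1·332.3/(2·1.458) = 113.9575 Hz.
f_beat = |113.9575 − 116.4| = 2.44 Hz.

2.44 Hz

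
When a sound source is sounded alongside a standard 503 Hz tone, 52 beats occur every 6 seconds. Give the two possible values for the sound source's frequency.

Beat frequency = 52/6 = 8.6667 Hz.
|f − 503| = 8.6667, so f = 503 ± 8.6667.

494.3333 Hz or 511.6667 Hz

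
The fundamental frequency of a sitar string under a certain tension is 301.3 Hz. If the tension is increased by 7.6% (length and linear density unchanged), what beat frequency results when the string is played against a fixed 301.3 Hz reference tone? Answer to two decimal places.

For a string, f ∝ √T, so the new frequency is 301.3·√1.076 = 312.5398 Hz.
f_beat = |312.5398 − 301.3| = 11.24 Hz.

11.24 Hz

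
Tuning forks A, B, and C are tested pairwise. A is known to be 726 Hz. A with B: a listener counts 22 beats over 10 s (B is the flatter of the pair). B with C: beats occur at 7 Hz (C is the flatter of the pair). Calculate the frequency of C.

A–B: Beat frequency = 22/10 = 2.2 Hz.
B is below A, so f_B = 726 − 2.2 = 723.8 Hz.
C is below B, so f_C = 723.8 − 7 = 716.8 Hz.

716.8 Hz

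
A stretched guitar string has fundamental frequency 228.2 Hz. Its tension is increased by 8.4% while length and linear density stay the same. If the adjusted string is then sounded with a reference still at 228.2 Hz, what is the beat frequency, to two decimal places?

For a string, f ∝ √T, so the new frequency is 228.2·√1.084 = 237.5912 Hz.
f_beat = |237.5912 − 228.2| = 9.39 Hz.

9.39 Hz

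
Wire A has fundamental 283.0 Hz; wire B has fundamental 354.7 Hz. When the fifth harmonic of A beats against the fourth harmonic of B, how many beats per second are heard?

Fifth harmonic of the first: 5·283.0 = 1415.0 Hz.
Fourth harmonic of the second: 4·354.7 = 1418.8 Hz.
f_beat = |1415.0 − 1418.8| = 3.8 Hz.

3.8 Hz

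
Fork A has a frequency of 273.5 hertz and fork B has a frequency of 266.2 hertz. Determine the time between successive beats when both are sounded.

0.137 s

f_beat = |273.5 − 266.2| = 7.3 Hz.
Beat period T = 1 / f_beat = 1 / 7.3 s.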